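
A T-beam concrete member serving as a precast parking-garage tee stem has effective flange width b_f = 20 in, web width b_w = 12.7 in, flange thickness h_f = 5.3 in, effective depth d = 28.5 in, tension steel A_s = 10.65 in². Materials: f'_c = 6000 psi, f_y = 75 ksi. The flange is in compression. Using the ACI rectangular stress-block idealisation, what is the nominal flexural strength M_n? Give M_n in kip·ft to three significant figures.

M_n ≈ 1620 kip·ft

Tension: T = A_s f_y = 10.65 × 75 = 798.75 kips.
Try a within the flange: a = T/(0.85 f'_c b_f) = 798.75/(0.85 × 6 × 20) = 7.831 in.
a = 7.831 > h_f = 5.3 in: the block extends into the web. Split into flange-overhang and web parts.
C_f = 0.85 f'_c (b_f − b_w) h_f = 0.85 × 6 × (20 − 12.7) × 5.3 = 197.3 kips.
Remaining web compression depth: a_w = (T − C_f)/(0.85 f'_c b_w) = (798.75 − 197.3)/(0.85 × 6 × 12.7) = 9.286 in.
M_n = C_f(d − h_f/2) + (T − C_f)(d − a_w/2) = 197.3 × (28.5 − 2.65) + 601.45 × (28.5 − 4.643) = 5100.2 + 14348.8 = 19449.0 kip·in.
M_n = 19449.0/12 = 1620.75 kip·ft.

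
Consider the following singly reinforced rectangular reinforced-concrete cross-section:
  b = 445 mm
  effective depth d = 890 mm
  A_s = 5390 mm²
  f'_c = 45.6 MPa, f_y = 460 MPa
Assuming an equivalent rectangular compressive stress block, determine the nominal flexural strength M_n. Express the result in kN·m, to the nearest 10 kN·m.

T = A_s f_y = 5390 × 460 = 2479400 N = 2479.4 kN.
From C = T: a = T/(0.85 f'_c b) = 2479400/(0.85 × 45.6 × 445) = 143.75 mm.
M_n = T(d − a/2) = 2479.4 kN × (890 − 71.875) mm = 2028.46 kN·m.

M_n ≈ 2030 kN·m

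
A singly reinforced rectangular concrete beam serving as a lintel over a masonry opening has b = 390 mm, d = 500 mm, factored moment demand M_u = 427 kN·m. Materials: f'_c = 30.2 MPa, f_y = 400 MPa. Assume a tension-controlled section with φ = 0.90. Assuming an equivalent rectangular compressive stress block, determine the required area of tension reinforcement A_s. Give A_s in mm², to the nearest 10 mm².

M_n = M_u/φ = 427/0.90 = 474.444 kN·m.
With M_n = 0.85 f'_c a b (d − a/2), solve the quadratic for a:
a = d − √(d² − 2M_n/(0.85 f'_c b)) = 500 − √(500² − 2 × 474.444×10⁶/(0.85 × 30.2 × 390)) = 106.02 mm.
A_s = 0.85 f'_c a b / f_y = 0.85 × 30.2 × 106.02 × 390 / 400 = 2653.5 mm².

A_s ≈ 2650 mm²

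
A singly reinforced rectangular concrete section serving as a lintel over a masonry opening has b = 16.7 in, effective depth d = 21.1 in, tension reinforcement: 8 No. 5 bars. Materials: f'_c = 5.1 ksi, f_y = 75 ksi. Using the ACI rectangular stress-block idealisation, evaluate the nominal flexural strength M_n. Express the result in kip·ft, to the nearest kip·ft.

A_s = 8 × 0.31 = 2.48 in².
T = A_s f_y = 2.48 × 75 = 186 kips.
a = T/(0.85 f'_c b) = 186/(0.85 × 5.1 × 16.7) = 2.569 in.
M_n = T(d − a/2) = 186 × (21.1 − 1.2845) = 3685.7 kip·in = 3685.7/12 = 307.14 kip·ft.

M_n ≈ 307 kip·ft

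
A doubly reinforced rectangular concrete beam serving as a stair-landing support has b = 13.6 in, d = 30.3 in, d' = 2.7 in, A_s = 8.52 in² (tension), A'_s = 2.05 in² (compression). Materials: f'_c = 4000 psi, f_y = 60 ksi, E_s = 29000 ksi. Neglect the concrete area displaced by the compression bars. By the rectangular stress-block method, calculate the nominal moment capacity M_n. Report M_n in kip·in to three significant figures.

M_n ≈ 13500 kip·in

Assume both steels yield.
a = (A_s − A'_s) f_y/(0.85 f'_c b) = (8.52 − 2.05) × 60/(0.85 × 4 × 13.6) = 8.395 in.
c = a/β₁ = 8.395/0.85 = 9.876 in; ε'_s = 0.003(c − d')/c = 0.0022 ≥ ε_y = 0.0021, so the compression steel yields.
M_n = (A_s − A'_s) f_y (d − a/2) + A'_s f_y (d − d') = 388.2 × (30.3 − 4.1975) + 123 × (30.3 − 2.7) = 10133.0 + 3394.8 = 13527.8 kip·in.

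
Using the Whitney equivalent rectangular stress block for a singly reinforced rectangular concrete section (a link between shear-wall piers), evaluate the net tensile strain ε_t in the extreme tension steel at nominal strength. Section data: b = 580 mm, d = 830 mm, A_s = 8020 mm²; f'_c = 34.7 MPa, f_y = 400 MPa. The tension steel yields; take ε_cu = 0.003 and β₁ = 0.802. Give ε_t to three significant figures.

ε_t ≈ 0.00765

a = A_s f_y/(0.85 f'_c b) = 187.52 mm.
β₁ = 0.802, so c = a/β₁ = 187.52/0.802 = 233.82 mm.
From the linear strain diagram with ε_cu = 0.003: ε_t = 0.003 (d − c)/c = 0.003 × (830 − 233.82)/233.82 = 0.00765.
Since ε_t ≥ 0.005, the section is tension-controlled.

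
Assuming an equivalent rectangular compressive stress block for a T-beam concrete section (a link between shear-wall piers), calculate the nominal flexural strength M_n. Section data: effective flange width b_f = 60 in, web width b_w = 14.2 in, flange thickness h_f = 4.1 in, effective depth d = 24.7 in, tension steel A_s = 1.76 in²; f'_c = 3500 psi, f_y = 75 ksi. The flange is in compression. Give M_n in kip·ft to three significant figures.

M_n ≈ 268 kip·ft

Tension: T = A_s f_y = 1.76 × 75 = 132 kips.
Try a within the flange: a = T/(0.85 f'_c b_f) = 132/(0.85 × 3.5 × 60) = 0.739 in.
Since a = 0.739 ≤ h_f = 4.1 in, the stress block lies entirely in the flange; analyse as a rectangular beam of width b_f.
M_n = T(d − a/2) = 132 × (24.7 − 0.3695) = 3211.6 kip·in.
M_n = 3211.6/12 = 267.63 kip·ft.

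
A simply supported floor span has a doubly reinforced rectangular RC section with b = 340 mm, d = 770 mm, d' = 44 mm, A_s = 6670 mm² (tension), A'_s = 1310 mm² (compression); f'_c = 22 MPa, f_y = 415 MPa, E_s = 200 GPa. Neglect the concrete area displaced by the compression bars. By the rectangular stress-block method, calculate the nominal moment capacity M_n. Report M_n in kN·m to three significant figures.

Assume both tension and compression steel yield.
Net tension couple steel: A_s − A'_s = 5360 mm².
a = (A_s − A'_s) f_y / (0.85 f'_c b) = 2224400/(0.85 × 22 × 340) = 349.86 mm.
c = a/β₁ = 349.86/0.85 = 411.60 mm; ε'_s = 0.003(c − d')/c = 0.0027 ≥ f_y/E_s = 0.0021, so compression steel does yield.
M_n = (A_s − A'_s) f_y (d − a/2) + A'_s f_y (d − d') = [2224400 × (770 − 174.93) + 543650 × (770 − 44)] × 10⁻⁶ = 1323.67 + 394.69 = 1718.36 kN·m.

M_n ≈ 1720 kN·m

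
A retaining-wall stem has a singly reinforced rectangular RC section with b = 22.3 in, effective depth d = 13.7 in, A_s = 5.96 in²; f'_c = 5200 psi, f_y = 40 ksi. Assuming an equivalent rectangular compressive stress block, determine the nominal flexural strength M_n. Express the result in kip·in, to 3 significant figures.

T = A_s f_y = 5.96 × 40 = 238.4 kips.
a = T/(0.85 f'_c b) = 238.4/(0.85 × 5.2 × 22.3) = 2.419 in.
M_n = T(d − a/2) = 238.4 × (13.7 − 1.2095) = 2977.7 kip·in.

M_n ≈ 2980 kip·in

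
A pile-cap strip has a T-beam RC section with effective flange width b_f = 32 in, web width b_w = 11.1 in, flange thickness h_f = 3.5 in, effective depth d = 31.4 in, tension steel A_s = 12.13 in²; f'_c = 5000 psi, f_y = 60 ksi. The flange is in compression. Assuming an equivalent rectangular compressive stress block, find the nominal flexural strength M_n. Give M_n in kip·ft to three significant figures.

M_n ≈ 1710 kip·ft

Tension: T = A_s f_y = 12.13 × 60 = 727.8 kips.
Try a within the flange: a = T/(0.85 f'_c b_f) = 727.8/(0.85 × 5 × 32) = 5.351 in.
a = 5.351 > h_f = 3.5 in: the block extends into the web. Split into flange-overhang and web parts.
C_f = 0.85 f'_c (b_f − b_w) h_f = 0.85 × 5 × (32 − 11.1) × 3.5 = 310.9 kips.
Remaining web compression depth: a_w = (T − C_f)/(0.85 f'_c b_w) = (727.8 − 310.9)/(0.85 × 5 × 11.1) = 8.837 in.
M_n = C_f(d − h_f/2) + (T − C_f)(d − a_w/2) = 310.9 × (31.4 − 1.75) + 416.9 × (31.4 − 4.4185) = 9218.2 + 11248.6 = 20466.8 kip·in.
M_n = 20466.8/12 = 1705.57 kip·ft.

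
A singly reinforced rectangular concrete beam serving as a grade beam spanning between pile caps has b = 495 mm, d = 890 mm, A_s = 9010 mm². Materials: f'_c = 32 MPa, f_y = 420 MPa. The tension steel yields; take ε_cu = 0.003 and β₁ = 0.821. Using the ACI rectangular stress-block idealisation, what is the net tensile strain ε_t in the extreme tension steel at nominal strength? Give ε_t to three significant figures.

ε_t ≈ 0.00480

a = A_s f_y/(0.85 f'_c b) = 281.06 mm.
β₁ = 0.821, so c = a/β₁ = 281.06/0.821 = 342.34 mm.
From the linear strain diagram with ε_cu = 0.003: ε_t = 0.003 (d − c)/c = 0.003 × (890 − 342.34)/342.34 = 0.00480.
ε_t is between 0.004 and 0.005 — transition zone.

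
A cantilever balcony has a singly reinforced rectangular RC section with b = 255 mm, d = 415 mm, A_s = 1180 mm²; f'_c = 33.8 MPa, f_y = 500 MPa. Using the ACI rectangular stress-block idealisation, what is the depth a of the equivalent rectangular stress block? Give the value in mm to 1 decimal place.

a ≈ 80.5 mm

T = A_s f_y = 1180 × 500 = 590000 N = 590 kN.
Setting C = 0.85 f'_c a b equal to T: a = 590000/(0.85 × 33.8 × 255) = 80.5 mm.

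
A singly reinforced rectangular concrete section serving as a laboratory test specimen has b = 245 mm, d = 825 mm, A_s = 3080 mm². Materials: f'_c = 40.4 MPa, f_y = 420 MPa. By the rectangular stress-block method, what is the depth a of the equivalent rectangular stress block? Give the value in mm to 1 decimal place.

a ≈ 153.8 mm

T = A_s f_y = 3080 × 420 = 1293600 N = 1293.6 kN.
Setting C = 0.85 f'_c a b equal to T: a = 1293600/(0.85 × 40.4 × 245) = 153.8 mm.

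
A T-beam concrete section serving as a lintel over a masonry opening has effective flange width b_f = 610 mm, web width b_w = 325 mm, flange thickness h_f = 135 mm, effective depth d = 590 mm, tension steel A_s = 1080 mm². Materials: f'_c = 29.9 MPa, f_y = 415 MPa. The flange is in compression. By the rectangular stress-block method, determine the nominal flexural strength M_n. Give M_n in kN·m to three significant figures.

Tension: T = A_s f_y = 1080 × 415 = 448200 N.
Try a within the flange: a = T/(0.85 f'_c b_f) = 448200/(0.85 × 29.9 × 610) = 28.91 mm.
Since a = 28.91 ≤ h_f = 135 mm, the stress block lies entirely in the flange; analyse as a rectangular beam of width b_f.
M_n = T(d − a/2) = 448200 × (590 − 14.455) = 257.96 × 10⁶ N·mm.
M_n = 257.96 kN·m.

M_n ≈ 258 kN·m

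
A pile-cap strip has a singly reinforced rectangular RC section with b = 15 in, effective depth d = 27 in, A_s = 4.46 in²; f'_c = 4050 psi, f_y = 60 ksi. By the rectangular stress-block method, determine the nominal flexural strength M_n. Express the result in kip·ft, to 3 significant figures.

M_n ≈ 544 kip·ft

T = A_s f_y = 4.46 × 60 = 267.6 kips.
a = T/(0.85 f'_c b) = 267.6/(0.85 × 4.05 × 15) = 5.182 in.
M_n = T(d − a/2) = 267.6 × (27 − 2.591) = 6531.8 kip·in = 6531.8/12 = 544.32 kip·ft.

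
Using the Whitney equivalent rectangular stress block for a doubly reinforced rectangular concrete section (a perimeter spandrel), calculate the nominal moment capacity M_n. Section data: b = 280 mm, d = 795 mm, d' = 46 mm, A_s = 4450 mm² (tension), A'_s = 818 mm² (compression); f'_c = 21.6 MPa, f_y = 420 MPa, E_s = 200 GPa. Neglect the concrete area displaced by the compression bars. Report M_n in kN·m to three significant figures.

M_n ≈ 1240 kN·m

Assume both tension and compression steel yield.
Net tension couple steel: A_s − A'_s = 3632 mm².
a = (A_s − A'_s) f_y / (0.85 f'_c b) = 1525440/(0.85 × 21.6 × 280) = 296.73 mm.
c = a/β₁ = 296.73/0.85 = 349.09 mm; ε'_s = 0.003(c − d')/c = 0.0026 ≥ f_y/E_s = 0.0021, so compression steel does yield.
M_n = (A_s − A'_s) f_y (d − a/2) + A'_s f_y (d − d') = [1525440 × (795 − 148.365) + 343560 × (795 − 46)] × 10⁻⁶ = 986.40 + 257.33 = 1243.73 kN·m.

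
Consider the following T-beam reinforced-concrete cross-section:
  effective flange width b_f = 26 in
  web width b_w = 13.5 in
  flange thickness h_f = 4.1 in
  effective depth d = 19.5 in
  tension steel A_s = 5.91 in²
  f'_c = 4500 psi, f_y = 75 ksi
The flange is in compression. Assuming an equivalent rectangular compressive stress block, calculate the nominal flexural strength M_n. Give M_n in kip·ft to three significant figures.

M_n ≈ 637 kip·ft

Tension: T = A_s f_y = 5.91 × 75 = 443.25 kips.
Try a within the flange: a = T/(0.85 f'_c b_f) = 443.25/(0.85 × 4.5 × 26) = 4.457 in.
a = 4.457 > h_f = 4.1 in: the block extends into the web. Split into flange-overhang and web parts.
C_f = 0.85 f'_c (b_f − b_w) h_f = 0.85 × 4.5 × (26 − 13.5) × 4.1 = 196.0 kips.
Remaining web compression depth: a_w = (T − C_f)/(0.85 f'_c b_w) = (443.25 − 196.0)/(0.85 × 4.5 × 13.5) = 4.788 in.
M_n = C_f(d − h_f/2) + (T − C_f)(d − a_w/2) = 196.0 × (19.5 − 2.05) + 247.25 × (19.5 − 2.394) = 3420.2 + 4229.5 = 7649.7 kip·in.
M_n = 7649.7/12 = 637.48 kip·ft.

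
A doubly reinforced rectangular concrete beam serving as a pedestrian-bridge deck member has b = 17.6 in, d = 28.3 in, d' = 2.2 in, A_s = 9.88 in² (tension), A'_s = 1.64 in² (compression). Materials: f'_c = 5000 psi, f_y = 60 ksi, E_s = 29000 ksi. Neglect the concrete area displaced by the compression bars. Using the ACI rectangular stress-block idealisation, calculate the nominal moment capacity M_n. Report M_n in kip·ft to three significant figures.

M_n ≈ 1240 kip·ft

Assume both steels yield.
a = (A_s − A'_s) f_y/(0.85 f'_c b) = (9.88 − 1.64) × 60/(0.85 × 5 × 17.6) = 6.610 in.
c = a/β₁ = 6.610/0.8 = 8.263 in; ε'_s = 0.003(c − d')/c = 0.0022 ≥ ε_y = 0.0021, so the compression steel yields.
M_n = (A_s − A'_s) f_y (d − a/2) + A'_s f_y (d − d') = 494.4 × (28.3 − 3.305) + 98.4 × (28.3 − 2.2) = 12357.5 + 2568.2 = 14925.7 kip·in = 14925.7/12 = 1243.81 kip·ft.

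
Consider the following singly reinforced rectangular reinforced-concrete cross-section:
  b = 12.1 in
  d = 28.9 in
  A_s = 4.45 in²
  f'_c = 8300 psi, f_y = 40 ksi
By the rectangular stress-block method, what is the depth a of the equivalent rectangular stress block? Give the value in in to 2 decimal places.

a ≈ 2.09 in

T = A_s f_y = 4.45 × 40 = 178 kips.
a = T/(0.85 f'_c b) = 178/(0.85 × 8.3 × 12.1) = 2.09 in.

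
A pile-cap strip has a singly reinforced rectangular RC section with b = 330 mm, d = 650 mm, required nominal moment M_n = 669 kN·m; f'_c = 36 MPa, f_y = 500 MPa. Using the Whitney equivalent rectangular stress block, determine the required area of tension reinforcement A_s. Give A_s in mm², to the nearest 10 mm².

A_s ≈ 2250 mm²

With M_n = 0.85 f'_c a b (d − a/2), solve the quadratic for a:
a = d − √(d² − 2M_n/(0.85 f'_c b)) = 650 − √(650² − 2 × 669×10⁶/(0.85 × 36 × 330)) = 111.48 mm.
A_s = 0.85 f'_c a b / f_y = 0.85 × 36 × 111.48 × 330 / 500 = 2251.5 mm².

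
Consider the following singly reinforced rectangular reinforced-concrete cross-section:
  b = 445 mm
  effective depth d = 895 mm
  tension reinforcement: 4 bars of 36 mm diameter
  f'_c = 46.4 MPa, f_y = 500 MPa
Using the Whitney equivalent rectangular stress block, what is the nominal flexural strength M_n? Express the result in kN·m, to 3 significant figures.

A_s = 4 × 1018 = 4072 mm².
T = A_s f_y = 4072 × 500 = 2036000 N = 2036 kN.
From C = T: a = T/(0.85 f'_c b) = 2036000/(0.85 × 46.4 × 445) = 116.01 mm.
M_n = T(d − a/2) = 2036 kN × (895 − 58.005) mm = 1704.12 kN·m.

M_n ≈ 1700 kN·m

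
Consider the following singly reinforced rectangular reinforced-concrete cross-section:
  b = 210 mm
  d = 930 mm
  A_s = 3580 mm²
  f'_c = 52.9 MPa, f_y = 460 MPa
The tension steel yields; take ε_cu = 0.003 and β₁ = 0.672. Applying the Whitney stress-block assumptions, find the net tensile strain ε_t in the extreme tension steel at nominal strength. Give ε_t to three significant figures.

ε_t ≈ 0.00775

a = A_s f_y/(0.85 f'_c b) = 174.40 mm.
β₁ = 0.672, so c = a/β₁ = 174.40/0.672 = 259.52 mm.
From the linear strain diagram with ε_cu = 0.003: ε_t = 0.003 (d − c)/c = 0.003 × (930 − 259.52)/259.52 = 0.00775.
Since ε_t ≥ 0.005, the section is tension-controlled.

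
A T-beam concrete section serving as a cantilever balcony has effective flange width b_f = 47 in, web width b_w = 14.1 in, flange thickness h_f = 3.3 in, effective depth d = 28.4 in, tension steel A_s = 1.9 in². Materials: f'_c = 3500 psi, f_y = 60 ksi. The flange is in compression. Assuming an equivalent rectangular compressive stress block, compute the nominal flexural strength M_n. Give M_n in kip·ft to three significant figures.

M_n ≈ 266 kip·ft

Tension: T = A_s f_y = 1.9 × 60 = 114 kips.
Try a within the flange: a = T/(0.85 f'_c b_f) = 114/(0.85 × 3.5 × 47) = 0.815 in.
Since a = 0.815 ≤ h_f = 3.3 in, the stress block lies entirely in the flange; analyse as a rectangular beam of width b_f.
M_n = T(d − a/2) = 114 × (28.4 − 0.4075) = 3191.1 kip·in.
M_n = 3191.1/12 = 265.93 kip·ft.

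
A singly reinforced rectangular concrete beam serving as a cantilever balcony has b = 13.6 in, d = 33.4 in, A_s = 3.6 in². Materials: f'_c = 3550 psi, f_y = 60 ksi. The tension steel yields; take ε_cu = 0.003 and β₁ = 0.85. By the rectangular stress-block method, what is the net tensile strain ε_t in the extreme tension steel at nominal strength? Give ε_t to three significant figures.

ε_t ≈ 0.0132

a = A_s f_y/(0.85 f'_c b) = 5.263 in.
β₁ = 0.85, so c = a/β₁ = 5.263/0.85 = 6.192 in.
From the linear strain diagram with ε_cu = 0.003: ε_t = 0.003 (d − c)/c = 0.003 × (33.4 − 6.192)/6.192 = 0.0132.
Since ε_t ≥ 0.005, the section is tension-controlled.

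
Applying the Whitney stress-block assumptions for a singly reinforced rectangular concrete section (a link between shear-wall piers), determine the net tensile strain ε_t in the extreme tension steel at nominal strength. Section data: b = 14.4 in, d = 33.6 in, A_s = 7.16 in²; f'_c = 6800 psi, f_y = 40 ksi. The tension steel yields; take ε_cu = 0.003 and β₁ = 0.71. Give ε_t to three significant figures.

ε_t ≈ 0.0178

a = A_s f_y/(0.85 f'_c b) = 3.441 in.
β₁ = 0.71, so c = a/β₁ = 3.441/0.71 = 4.846 in.
From the linear strain diagram with ε_cu = 0.003: ε_t = 0.003 (d − c)/c = 0.003 × (33.6 − 4.846)/4.846 = 0.0178.
Since ε_t ≥ 0.005, the section is tension-controlled.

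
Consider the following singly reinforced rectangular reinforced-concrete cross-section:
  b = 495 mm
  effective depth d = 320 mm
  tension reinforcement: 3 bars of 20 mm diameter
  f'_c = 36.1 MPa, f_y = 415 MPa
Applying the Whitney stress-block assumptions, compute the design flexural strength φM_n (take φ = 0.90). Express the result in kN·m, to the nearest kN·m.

φM_n ≈ 108 kN·m

A_s = 3 × 314 = 942 mm².
T = A_s f_y = 942 × 415 = 390930 N = 390.93 kN.
From C = T: a = T/(0.85 f'_c b) = 390930/(0.85 × 36.1 × 495) = 25.74 mm.
M_n = T(d − a/2) = 390.93 kN × (320 − 12.87) mm = 120.07 kN·m.
φM_n = 0.90 × 120.07 = 108.06 kN·m.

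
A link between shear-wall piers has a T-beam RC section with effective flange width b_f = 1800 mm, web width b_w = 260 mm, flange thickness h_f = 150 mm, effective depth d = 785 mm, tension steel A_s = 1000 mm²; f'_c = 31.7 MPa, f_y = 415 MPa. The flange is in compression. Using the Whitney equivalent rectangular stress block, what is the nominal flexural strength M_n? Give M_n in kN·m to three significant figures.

Tension: T = A_s f_y = 1000 × 415 = 415000 N.
Try a within the flange: a = T/(0.85 f'_c b_f) = 415000/(0.85 × 31.7 × 1800) = 8.56 mm.
Since a = 8.56 ≤ h_f = 150 mm, the stress block lies entirely in the flange; analyse as a rectangular beam of width b_f.
M_n = T(d − a/2) = 415000 × (785 − 4.28) = 324.00 × 10⁶ N·mm.
M_n = 324.00 kN·m.

M_n ≈ 324 kN·m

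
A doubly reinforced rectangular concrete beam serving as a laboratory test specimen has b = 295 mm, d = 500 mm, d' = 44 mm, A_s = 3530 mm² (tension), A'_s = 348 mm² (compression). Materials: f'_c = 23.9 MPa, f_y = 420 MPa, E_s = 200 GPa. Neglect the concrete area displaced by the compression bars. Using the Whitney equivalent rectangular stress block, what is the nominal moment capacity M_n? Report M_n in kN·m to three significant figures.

M_n ≈ 586 kN·m

Assume both tension and compression steel yield.
Net tension couple steel: A_s − A'_s = 3182 mm².
a = (A_s − A'_s) f_y / (0.85 f'_c b) = 1336440/(0.85 × 23.9 × 295) = 223.00 mm.
c = a/β₁ = 223.00/0.85 = 262.35 mm; ε'_s = 0.003(c − d')/c = 0.0025 ≥ f_y/E_s = 0.0021, so compression steel does yield.
M_n = (A_s − A'_s) f_y (d − a/2) + A'_s f_y (d − d') = [1336440 × (500 − 111.5) + 146160 × (500 − 44)] × 10⁻⁶ = 519.21 + 66.65 = 585.86 kN·m.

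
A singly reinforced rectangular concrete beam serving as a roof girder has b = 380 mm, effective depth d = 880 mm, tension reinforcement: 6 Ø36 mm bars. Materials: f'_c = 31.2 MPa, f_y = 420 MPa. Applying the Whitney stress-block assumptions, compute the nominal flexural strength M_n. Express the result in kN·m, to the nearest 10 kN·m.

A_s = 6 × 1018 = 6108 mm².
T = A_s f_y = 6108 × 420 = 2565360 N = 2565.36 kN.
From C = T: a = T/(0.85 f'_c b) = 2565360/(0.85 × 31.2 × 380) = 254.56 mm.
M_n = T(d − a/2) = 2565.36 kN × (880 − 127.28) mm = 1931.00 kN·m.

M_n ≈ 1930 kN·m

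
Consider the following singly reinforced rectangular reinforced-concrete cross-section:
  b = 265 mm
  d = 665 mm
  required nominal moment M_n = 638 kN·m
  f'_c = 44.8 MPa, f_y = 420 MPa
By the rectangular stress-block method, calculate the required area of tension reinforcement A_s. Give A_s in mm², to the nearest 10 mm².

A_s ≈ 2480 mm²

With M_n = 0.85 f'_c a b (d − a/2), solve the quadratic for a:
a = d − √(d² − 2M_n/(0.85 f'_c b)) = 665 − √(665² − 2 × 638×10⁶/(0.85 × 44.8 × 265)) = 103.06 mm.
A_s = 0.85 f'_c a b / f_y = 0.85 × 44.8 × 103.06 × 265 / 420 = 2476.2 mm².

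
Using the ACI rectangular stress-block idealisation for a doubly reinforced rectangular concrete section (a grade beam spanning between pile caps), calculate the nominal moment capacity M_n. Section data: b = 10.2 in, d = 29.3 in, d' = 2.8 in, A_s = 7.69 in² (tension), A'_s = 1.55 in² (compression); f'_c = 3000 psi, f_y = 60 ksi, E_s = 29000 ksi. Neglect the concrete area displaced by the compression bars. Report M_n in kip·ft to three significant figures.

M_n ≈ 887 kip·ft

Assume both steels yield.
a = (A_s − A'_s) f_y/(0.85 f'_c b) = (7.69 − 1.55) × 60/(0.85 × 3 × 10.2) = 14.164 in.
c = a/β₁ = 14.164/0.85 = 16.664 in; ε'_s = 0.003(c − d')/c = 0.0025 ≥ ε_y = 0.0021, so the compression steel yields.
M_n = (A_s − A'_s) f_y (d − a/2) + A'_s f_y (d − d') = 368.4 × (29.3 − 7.082) + 93 × (29.3 − 2.8) = 8185.1 + 2464.5 = 10649.6 kip·in = 10649.6/12 = 887.47 kip·ft.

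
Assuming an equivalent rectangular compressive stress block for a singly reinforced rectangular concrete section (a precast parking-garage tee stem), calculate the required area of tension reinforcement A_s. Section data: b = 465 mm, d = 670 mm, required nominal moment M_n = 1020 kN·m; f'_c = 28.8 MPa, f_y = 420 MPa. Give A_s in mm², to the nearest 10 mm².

With M_n = 0.85 f'_c a b (d − a/2), solve the quadratic for a:
a = d − √(d² − 2M_n/(0.85 f'_c b)) = 670 − √(670² − 2 × 1020×10⁶/(0.85 × 28.8 × 465)) = 150.68 mm.
A_s = 0.85 f'_c a b / f_y = 0.85 × 28.8 × 150.68 × 465 / 420 = 4083.9 mm².

A_s ≈ 4080 mm²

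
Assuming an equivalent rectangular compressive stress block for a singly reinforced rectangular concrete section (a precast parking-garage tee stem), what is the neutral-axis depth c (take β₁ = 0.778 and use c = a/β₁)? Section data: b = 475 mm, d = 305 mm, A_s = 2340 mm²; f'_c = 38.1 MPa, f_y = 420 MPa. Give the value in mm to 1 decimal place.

T = A_s f_y = 2340 × 420 = 982800 N = 982.8 kN.
Setting C = 0.85 f'_c a b equal to T: a = 982800/(0.85 × 38.1 × 475) = 63.889 mm.
With β₁ = 0.778, c = a/β₁ = 63.889/0.778 = 82.1 mm.

c ≈ 82.1 mm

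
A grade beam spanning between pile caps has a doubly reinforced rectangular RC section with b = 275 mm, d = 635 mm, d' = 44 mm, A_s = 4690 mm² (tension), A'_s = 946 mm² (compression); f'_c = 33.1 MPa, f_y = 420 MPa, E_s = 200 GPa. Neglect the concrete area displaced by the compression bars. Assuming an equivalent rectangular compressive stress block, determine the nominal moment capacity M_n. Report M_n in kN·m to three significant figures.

M_n ≈ 1070 kN·m

Assume both tension and compression steel yield.
Net tension couple steel: A_s − A'_s = 3744 mm².
a = (A_s − A'_s) f_y / (0.85 f'_c b) = 1572480/(0.85 × 33.1 × 275) = 203.24 mm.
c = a/β₁ = 203.24/0.814 = 249.68 mm; ε'_s = 0.003(c − d')/c = 0.0025 ≥ f_y/E_s = 0.0021, so compression steel does yield.
M_n = (A_s − A'_s) f_y (d − a/2) + A'_s f_y (d − d') = [1572480 × (635 − 101.62) + 397320 × (635 − 44)] × 10⁻⁶ = 838.73 + 234.82 = 1073.55 kN·m.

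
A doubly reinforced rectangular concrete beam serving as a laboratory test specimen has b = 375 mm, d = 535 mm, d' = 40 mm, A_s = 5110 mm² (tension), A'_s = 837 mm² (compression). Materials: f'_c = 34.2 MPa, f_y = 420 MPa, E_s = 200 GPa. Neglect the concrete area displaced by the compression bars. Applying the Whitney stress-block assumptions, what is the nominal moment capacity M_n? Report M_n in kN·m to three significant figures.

M_n ≈ 986 kN·m

Assume both tension and compression steel yield.
Net tension couple steel: A_s − A'_s = 4273 mm².
a = (A_s − A'_s) f_y / (0.85 f'_c b) = 1794660/(0.85 × 34.2 × 375) = 164.63 mm.
c = a/β₁ = 164.63/0.806 = 204.26 mm; ε'_s = 0.003(c − d')/c = 0.0024 ≥ f_y/E_s = 0.0021, so compression steel does yield.
M_n = (A_s − A'_s) f_y (d − a/2) + A'_s f_y (d − d') = [1794660 × (535 − 82.315) + 351540 × (535 − 40)] × 10⁻⁶ = 812.42 + 174.01 = 986.43 kN·m.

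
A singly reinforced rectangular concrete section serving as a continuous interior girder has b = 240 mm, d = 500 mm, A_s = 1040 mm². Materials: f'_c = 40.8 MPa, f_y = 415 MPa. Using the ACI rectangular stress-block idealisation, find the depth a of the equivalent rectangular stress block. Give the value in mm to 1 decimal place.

a ≈ 51.9 mm

T = A_s f_y = 1040 × 415 = 431600 N = 431.6 kN.
Setting C = 0.85 f'_c a b equal to T: a = 431600/(0.85 × 40.8 × 240) = 51.9 mm.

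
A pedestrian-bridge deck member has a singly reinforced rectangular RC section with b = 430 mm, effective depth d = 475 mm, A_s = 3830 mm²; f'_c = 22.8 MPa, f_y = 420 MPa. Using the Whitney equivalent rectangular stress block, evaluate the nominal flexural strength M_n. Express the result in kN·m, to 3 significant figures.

T = A_s f_y = 3830 × 420 = 1608600 N = 1608.6 kN.
From C = T: a = T/(0.85 f'_c b) = 1608600/(0.85 × 22.8 × 430) = 193.03 mm.
M_n = T(d − a/2) = 1608.6 kN × (475 − 96.515) mm = 608.83 kN·m.

M_n ≈ 609 kN·m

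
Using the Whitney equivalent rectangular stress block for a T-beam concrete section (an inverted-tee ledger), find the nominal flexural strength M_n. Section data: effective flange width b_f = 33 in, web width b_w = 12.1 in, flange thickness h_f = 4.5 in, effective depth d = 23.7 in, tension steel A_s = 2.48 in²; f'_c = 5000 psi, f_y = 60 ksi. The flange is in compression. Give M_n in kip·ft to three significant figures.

M_n ≈ 287 kip·ft

Tension: T = A_s f_y = 2.48 × 60 = 148.8 kips.
Try a within the flange: a = T/(0.85 f'_c b_f) = 148.8/(0.85 × 5 × 33) = 1.061 in.
Since a = 1.061 ≤ h_f = 4.5 in, the stress block lies entirely in the flange; analyse as a rectangular beam of width b_f.
M_n = T(d − a/2) = 148.8 × (23.7 − 0.5305) = 3447.6 kip·in.
M_n = 3447.6/12 = 287.30 kip·ft.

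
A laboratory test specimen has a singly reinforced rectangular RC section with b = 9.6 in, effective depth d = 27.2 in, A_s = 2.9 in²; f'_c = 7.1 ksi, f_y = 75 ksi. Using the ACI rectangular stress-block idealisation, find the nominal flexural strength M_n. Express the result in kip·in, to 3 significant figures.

M_n ≈ 5510 kip·in

T = A_s f_y = 2.9 × 75 = 217.5 kips.
a = T/(0.85 f'_c b) = 217.5/(0.85 × 7.1 × 9.6) = 3.754 in.
M_n = T(d − a/2) = 217.5 × (27.2 − 1.877) = 5507.8 kip·in.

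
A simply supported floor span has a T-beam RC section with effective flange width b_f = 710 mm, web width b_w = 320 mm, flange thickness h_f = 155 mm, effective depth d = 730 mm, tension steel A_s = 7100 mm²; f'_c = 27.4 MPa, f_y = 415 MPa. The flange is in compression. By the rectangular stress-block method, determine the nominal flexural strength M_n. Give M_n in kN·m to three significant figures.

M_n ≈ 1880 kN·m

Tension: T = A_s f_y = 7100 × 415 = 2946500 N.
Try a within the flange: a = T/(0.85 f'_c b_f) = 2946500/(0.85 × 27.4 × 710) = 178.19 mm.
a = 178.19 > h_f = 155 mm: the block extends into the web. Split into flange-overhang and web parts.
C_f = 0.85 f'_c (b_f − b_w) h_f = 0.85 × 27.4 × (710 − 320) × 155 = 1407881 N.
Remaining web compression depth: a_w = (T − C_f)/(0.85 f'_c b_w) = (2946500 − 1407881)/(0.85 × 27.4 × 320) = 206.45 mm.
M_n = C_f(d − h_f/2) + (T − C_f)(d − a_w/2) = 1407881 × (730 − 77.5) + 1538619 × (730 − 103.225) = 918.64 + 964.37 = 1883.01 × 10⁶ N·mm.
M_n = 1883.01 kN·m.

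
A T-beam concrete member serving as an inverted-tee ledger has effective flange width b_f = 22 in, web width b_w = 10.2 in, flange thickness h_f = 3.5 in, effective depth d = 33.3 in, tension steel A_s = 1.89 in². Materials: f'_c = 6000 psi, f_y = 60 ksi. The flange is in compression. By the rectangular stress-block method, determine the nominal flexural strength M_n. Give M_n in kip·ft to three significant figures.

M_n ≈ 310 kip·ft

Tension: T = A_s f_y = 1.89 × 60 = 113.4 kips.
Try a within the flange: a = T/(0.85 f'_c b_f) = 113.4/(0.85 × 6 × 22) = 1.011 in.
Since a = 1.011 ≤ h_f = 3.5 in, the stress block lies entirely in the flange; analyse as a rectangular beam of width b_f.
M_n = T(d − a/2) = 113.4 × (33.3 − 0.5055) = 3718.9 kip·in.
M_n = 3718.9/12 = 309.91 kip·ft.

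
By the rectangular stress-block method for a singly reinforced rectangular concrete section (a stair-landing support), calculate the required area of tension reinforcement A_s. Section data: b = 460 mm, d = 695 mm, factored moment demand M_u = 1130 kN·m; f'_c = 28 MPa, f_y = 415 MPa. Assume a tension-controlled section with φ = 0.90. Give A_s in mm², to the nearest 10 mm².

M_n = M_u/φ = 1130/0.90 = 1255.56 kN·m.
With M_n = 0.85 f'_c a b (d − a/2), solve the quadratic for a:
a = d − √(d² − 2M_n/(0.85 f'_c b)) = 695 − √(695² − 2 × 1255.56×10⁶/(0.85 × 28 × 460)) = 191.36 mm.
A_s = 0.85 f'_c a b / f_y = 0.85 × 28 × 191.36 × 460 / 415 = 5048.2 mm².

A_s ≈ 5050 mm²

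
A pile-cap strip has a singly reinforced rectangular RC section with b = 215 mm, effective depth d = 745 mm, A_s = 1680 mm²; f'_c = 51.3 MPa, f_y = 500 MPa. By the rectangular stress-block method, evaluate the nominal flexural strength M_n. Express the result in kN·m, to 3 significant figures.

T = A_s f_y = 1680 × 500 = 840000 N = 840 kN.
From C = T: a = T/(0.85 f'_c b) = 840000/(0.85 × 51.3 × 215) = 89.60 mm.
M_n = T(d − a/2) = 840 kN × (745 − 44.8) mm = 588.17 kN·m.

M_n ≈ 588 kN·m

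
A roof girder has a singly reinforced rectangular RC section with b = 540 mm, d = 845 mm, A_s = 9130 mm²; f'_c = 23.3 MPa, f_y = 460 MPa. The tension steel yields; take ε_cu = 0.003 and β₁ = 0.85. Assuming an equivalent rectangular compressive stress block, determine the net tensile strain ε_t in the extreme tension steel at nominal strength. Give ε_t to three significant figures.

a = A_s f_y/(0.85 f'_c b) = 392.70 mm.
β₁ = 0.85, so c = a/β₁ = 392.70/0.85 = 462.00 mm.
From the linear strain diagram with ε_cu = 0.003: ε_t = 0.003 (d − c)/c = 0.003 × (845 − 462.00)/462.00 = 0.00249.
ε_t < 0.004 — the section is over-reinforced for flexure under ACI limits.

ε_t ≈ 0.00249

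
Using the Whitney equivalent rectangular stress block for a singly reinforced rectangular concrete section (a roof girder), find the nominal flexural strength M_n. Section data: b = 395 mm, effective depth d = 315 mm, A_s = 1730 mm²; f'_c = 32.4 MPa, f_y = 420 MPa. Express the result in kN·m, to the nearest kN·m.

T = A_s f_y = 1730 × 420 = 726600 N = 726.6 kN.
From C = T: a = T/(0.85 f'_c b) = 726600/(0.85 × 32.4 × 395) = 66.79 mm.
M_n = T(d − a/2) = 726.6 kN × (315 − 33.395) mm = 204.61 kN·m.

M_n ≈ 205 kN·m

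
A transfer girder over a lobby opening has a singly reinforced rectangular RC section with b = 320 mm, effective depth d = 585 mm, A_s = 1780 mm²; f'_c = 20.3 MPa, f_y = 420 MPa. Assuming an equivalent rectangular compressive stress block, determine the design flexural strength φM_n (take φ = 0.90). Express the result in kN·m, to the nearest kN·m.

T = A_s f_y = 1780 × 420 = 747600 N = 747.6 kN.
From C = T: a = T/(0.85 f'_c b) = 747600/(0.85 × 20.3 × 320) = 135.40 mm.
M_n = T(d − a/2) = 747.6 kN × (585 − 67.7) mm = 386.73 kN·m.
φM_n = 0.90 × 386.73 = 348.06 kN·m.

φM_n ≈ 348 kN·m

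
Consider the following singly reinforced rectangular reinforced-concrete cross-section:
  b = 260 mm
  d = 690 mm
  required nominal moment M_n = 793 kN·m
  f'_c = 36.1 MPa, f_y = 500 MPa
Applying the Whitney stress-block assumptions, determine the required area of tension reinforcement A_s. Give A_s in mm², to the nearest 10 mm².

With M_n = 0.85 f'_c a b (d − a/2), solve the quadratic for a:
a = d − √(d² − 2M_n/(0.85 f'_c b)) = 690 − √(690² − 2 × 793×10⁶/(0.85 × 36.1 × 260)) = 163.40 mm.
A_s = 0.85 f'_c a b / f_y = 0.85 × 36.1 × 163.40 × 260 / 500 = 2607.2 mm².

A_s ≈ 2610 mm²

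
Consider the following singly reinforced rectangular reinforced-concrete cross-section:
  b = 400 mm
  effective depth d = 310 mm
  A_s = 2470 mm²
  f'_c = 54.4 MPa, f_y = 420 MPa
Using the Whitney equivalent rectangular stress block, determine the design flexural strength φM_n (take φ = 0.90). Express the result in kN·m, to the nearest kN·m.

φM_n ≈ 263 kN·m

T = A_s f_y = 2470 × 420 = 1037400 N = 1037.4 kN.
From C = T: a = T/(0.85 f'_c b) = 1037400/(0.85 × 54.4 × 400) = 56.09 mm.
M_n = T(d − a/2) = 1037.4 kN × (310 − 28.045) mm = 292.50 kN·m.
φM_n = 0.90 × 292.50 = 263.25 kN·m.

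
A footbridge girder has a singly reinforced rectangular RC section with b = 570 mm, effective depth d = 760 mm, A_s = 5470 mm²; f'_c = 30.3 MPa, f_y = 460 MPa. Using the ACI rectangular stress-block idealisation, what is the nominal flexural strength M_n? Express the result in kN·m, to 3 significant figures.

T = A_s f_y = 5470 × 460 = 2516200 N = 2516.2 kN.
From C = T: a = T/(0.85 f'_c b) = 2516200/(0.85 × 30.3 × 570) = 171.40 mm.
M_n = T(d − a/2) = 2516.2 kN × (760 − 85.7) mm = 1696.67 kN·m.

M_n ≈ 1700 kN·m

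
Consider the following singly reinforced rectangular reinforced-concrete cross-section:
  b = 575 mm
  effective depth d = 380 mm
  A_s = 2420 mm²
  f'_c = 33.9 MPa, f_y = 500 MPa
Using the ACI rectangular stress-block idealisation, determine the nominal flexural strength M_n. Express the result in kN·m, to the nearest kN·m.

T = A_s f_y = 2420 × 500 = 1210000 N = 1210 kN.
From C = T: a = T/(0.85 f'_c b) = 1210000/(0.85 × 33.9 × 575) = 73.03 mm.
M_n = T(d − a/2) = 1210 kN × (380 − 36.515) mm = 415.62 kN·m.

M_n ≈ 416 kN·m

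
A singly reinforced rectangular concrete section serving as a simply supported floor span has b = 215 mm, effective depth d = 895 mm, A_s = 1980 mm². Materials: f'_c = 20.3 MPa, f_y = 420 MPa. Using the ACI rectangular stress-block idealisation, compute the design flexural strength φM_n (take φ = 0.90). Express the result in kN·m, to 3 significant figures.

φM_n ≈ 586 kN·m

T = A_s f_y = 1980 × 420 = 831600 N = 831.6 kN.
From C = T: a = T/(0.85 f'_c b) = 831600/(0.85 × 20.3 × 215) = 224.16 mm.
M_n = T(d − a/2) = 831.6 kN × (895 − 112.08) mm = 651.08 kN·m.
φM_n = 0.90 × 651.08 = 585.97 kN·m.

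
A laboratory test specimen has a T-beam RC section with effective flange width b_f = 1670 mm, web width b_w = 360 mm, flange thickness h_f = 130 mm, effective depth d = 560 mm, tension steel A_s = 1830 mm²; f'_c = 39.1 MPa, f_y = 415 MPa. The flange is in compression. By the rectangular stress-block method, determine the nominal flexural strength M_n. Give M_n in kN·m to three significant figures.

Tension: T = A_s f_y = 1830 × 415 = 759450 N.
Try a within the flange: a = T/(0.85 f'_c b_f) = 759450/(0.85 × 39.1 × 1670) = 13.68 mm.
Since a = 13.68 ≤ h_f = 130 mm, the stress block lies entirely in the flange; analyse as a rectangular beam of width b_f.
M_n = T(d − a/2) = 759450 × (560 − 6.84) = 420.10 × 10⁶ N·mm.
M_n = 420.10 kN·m.

M_n ≈ 420 kN·m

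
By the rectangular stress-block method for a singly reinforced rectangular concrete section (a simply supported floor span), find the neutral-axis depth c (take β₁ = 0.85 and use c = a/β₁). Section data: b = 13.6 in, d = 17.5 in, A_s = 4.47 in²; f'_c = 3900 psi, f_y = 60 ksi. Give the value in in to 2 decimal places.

c ≈ 7.00 in

T = A_s f_y = 4.47 × 60 = 268.2 kips.
a = T/(0.85 f'_c b) = 268.2/(0.85 × 3.9 × 13.6) = 5.9489 in.
With β₁ = 0.85, c = a/β₁ = 5.9489/0.85 = 7.00 in.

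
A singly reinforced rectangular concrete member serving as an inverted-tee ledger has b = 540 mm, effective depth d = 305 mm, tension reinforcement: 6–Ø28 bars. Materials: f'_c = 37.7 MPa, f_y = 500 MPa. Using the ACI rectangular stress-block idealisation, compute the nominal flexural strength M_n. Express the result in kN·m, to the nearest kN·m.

M_n ≈ 465 kN·m

A_s = 6 × 616 = 3696 mm².
T = A_s f_y = 3696 × 500 = 1848000 N = 1848 kN.
From C = T: a = T/(0.85 f'_c b) = 1848000/(0.85 × 37.7 × 540) = 106.79 mm.
M_n = T(d − a/2) = 1848 kN × (305 − 53.395) mm = 464.97 kN·m.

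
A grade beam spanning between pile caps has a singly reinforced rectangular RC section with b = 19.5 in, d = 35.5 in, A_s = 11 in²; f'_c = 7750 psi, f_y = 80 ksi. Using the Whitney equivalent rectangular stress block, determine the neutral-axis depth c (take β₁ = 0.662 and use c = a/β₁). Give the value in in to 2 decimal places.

c ≈ 10.35 in

T = A_s f_y = 11 × 80 = 880 kips.
a = T/(0.85 f'_c b) = 880/(0.85 × 7.75 × 19.5) = 6.8506 in.
With β₁ = 0.662, c = a/β₁ = 6.8506/0.662 = 10.35 in.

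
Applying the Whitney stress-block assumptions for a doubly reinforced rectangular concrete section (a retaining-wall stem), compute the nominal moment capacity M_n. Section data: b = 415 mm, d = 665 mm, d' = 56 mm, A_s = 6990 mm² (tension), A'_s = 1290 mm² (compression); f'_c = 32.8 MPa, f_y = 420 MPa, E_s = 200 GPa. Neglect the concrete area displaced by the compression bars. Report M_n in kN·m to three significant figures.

M_n ≈ 1670 kN·m

Assume both tension and compression steel yield.
Net tension couple steel: A_s − A'_s = 5700 mm².
a = (A_s − A'_s) f_y / (0.85 f'_c b) = 2394000/(0.85 × 32.8 × 415) = 206.91 mm.
c = a/β₁ = 206.91/0.816 = 253.57 mm; ε'_s = 0.003(c − d')/c = 0.0023 ≥ f_y/E_s = 0.0021, so compression steel does yield.
M_n = (A_s − A'_s) f_y (d − a/2) + A'_s f_y (d − d') = [2394000 × (665 − 103.455) + 541800 × (665 − 56)] × 10⁻⁶ = 1344.34 + 329.96 = 1674.30 kN·m.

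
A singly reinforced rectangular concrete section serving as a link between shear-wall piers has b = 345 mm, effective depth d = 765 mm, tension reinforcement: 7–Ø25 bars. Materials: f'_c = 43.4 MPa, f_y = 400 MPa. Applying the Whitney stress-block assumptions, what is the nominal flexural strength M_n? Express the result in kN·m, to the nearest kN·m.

A_s = 7 × 491 = 3437 mm².
T = A_s f_y = 3437 × 400 = 1374800 N = 1374.8 kN.
From C = T: a = T/(0.85 f'_c b) = 1374800/(0.85 × 43.4 × 345) = 108.02 mm.
M_n = T(d − a/2) = 1374.8 kN × (765 − 54.01) mm = 977.47 kN·m.

M_n ≈ 977 kN·m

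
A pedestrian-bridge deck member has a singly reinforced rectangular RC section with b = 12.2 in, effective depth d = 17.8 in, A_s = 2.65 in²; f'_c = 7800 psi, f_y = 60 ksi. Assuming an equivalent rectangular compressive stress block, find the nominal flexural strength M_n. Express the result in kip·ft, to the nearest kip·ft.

M_n ≈ 223 kip·ft

T = A_s f_y = 2.65 × 60 = 159 kips.
a = T/(0.85 f'_c b) = 159/(0.85 × 7.8 × 12.2) = 1.966 in.
M_n = T(d − a/2) = 159 × (17.8 − 0.983) = 2673.9 kip·in = 2673.9/12 = 222.83 kip·ft.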